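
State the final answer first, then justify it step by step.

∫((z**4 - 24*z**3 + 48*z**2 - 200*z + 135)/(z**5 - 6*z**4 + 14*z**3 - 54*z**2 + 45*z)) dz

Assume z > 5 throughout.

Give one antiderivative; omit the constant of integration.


The answer is 3*log(z) - 3*log(z - 5) + log(z - 1) - 4*atan(z/3)/3.
Step 1. Decompose ∫((z**4 - 24*z**3 + 48*z**2 - 200*z + 135)/(z**5 - 6*z**4 + 14*z**3 - 54*z**2 + 45*z)) dz by partial fractions, (z**4 - 24*z**3 + 48*z**2 - 200*z + 135)/(z**5 - 6*z**4 + 14*z**3 - 54*z**2 + 45*z) = -4/(z**2 + 9) + 1/(z - 1) - 3/(z - 5) + 3/z: now ∫(3/z) dz + ∫(-3/(z - 5)) dz + ∫(1/(z - 1)) dz + ∫(-4/(z**2 + 9)) dz.
Step 2. Evaluate the standard form [assuming z > 0]: now 3*log(z) + ∫(-3/(z - 5)) dz + ∫(1/(z - 1)) dz + ∫(-4/(z**2 + 9)) dz.
Step 3. Evaluate the standard form [assuming z > 5]: now 3*log(z) - 3*log(z - 5) + ∫(1/(z - 1)) dz + ∫(-4/(z**2 + 9)) dz.
Step 4. Evaluate the standard form [assuming z > 1]: now 3*log(z) - 3*log(z - 5) + log(z - 1) + ∫(-4/(z**2 + 9)) dz.
Step 5. Evaluate the standard form: now 3*log(z) - 3*log(z - 5) + log(z - 1) - 4*atan(z/3)/3.
Answer: 3*log(z) - 3*log(z - 5) + log(z - 1) - 4*atan(z/3)/3.


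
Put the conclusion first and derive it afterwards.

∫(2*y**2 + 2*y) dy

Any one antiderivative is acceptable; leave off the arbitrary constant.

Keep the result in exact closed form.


The answer is 2*y**3/3 + y**2.
Step 1. Rewrite: now ∫(2*y) dy + ∫(2*y**2) dy.
Step 2. Evaluate the standard form: now y**2 + ∫(2*y**2) dy.
Step 3. Evaluate the standard form: now 2*y**3/3 + y**2.
Answer: 2*y**3/3 + y**2.


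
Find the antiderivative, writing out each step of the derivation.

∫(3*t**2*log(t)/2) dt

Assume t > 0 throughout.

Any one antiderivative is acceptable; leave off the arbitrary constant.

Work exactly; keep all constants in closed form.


Step 1. Integrate ∫(3*t**2*log(t)/2) dt by parts with u = log(t), dv = (3*t**2/2) dt, so v = t**3/2 [assuming t > 0]: now t**3*log(t)/2 + ∫(-t**2/2) dt.
Step 2. Evaluate the standard form: now t**3*log(t)/2 - t**3/6.
Answer: t**3*log(t)/2 - t**3/6.


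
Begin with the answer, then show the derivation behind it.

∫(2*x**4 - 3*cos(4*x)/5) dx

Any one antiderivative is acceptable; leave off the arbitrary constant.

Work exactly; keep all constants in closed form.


The answer is 2*x**5/5 - 3*sin(4*x)/20.
Step 1. Rewrite: now ∫(2*x**4) dx + ∫(-3*cos(4*x)/5) dx.
Step 2. Evaluate the standard form: now 2*x**5/5 + ∫(-3*cos(4*x)/5) dx.
Step 3. Evaluate the standard form: now 2*x**5/5 - 3*sin(4*x)/20.
Answer: 2*x**5/5 - 3*sin(4*x)/20.


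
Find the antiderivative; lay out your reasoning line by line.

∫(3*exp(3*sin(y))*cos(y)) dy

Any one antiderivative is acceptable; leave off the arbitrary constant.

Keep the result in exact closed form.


Step 1. Substitute u = sin(y), turning ∫(3*exp(3*sin(y))*cos(y)) dy into ∫(3*exp(3*u)) du: now ∫(3*exp(3*u)) du.
Step 2. Evaluate the standard form: now exp(3*u).
Step 3. Substitute back u = sin(y): now exp(3*sin(y)).
Answer: exp(3*sin(y)).


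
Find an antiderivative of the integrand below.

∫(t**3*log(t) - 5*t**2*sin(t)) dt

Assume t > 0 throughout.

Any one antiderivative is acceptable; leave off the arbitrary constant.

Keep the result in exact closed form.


Answer: t**4*log(t)/4 - t**4/16 + 5*t**2*cos(t) - 10*t*sin(t) - 10*cos(t).


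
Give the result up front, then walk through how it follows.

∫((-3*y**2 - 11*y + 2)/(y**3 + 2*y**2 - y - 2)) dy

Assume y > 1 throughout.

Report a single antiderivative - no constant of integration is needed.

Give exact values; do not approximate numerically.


The answer is -2*log(y - 1) - 5*log(y + 1) + 4*log(y + 2).
Step 1. Decompose ∫((-3*y**2 - 11*y + 2)/(y**3 + 2*y**2 - y - 2)) dy by partial fractions, (-3*y**2 - 11*y + 2)/(y**3 + 2*y**2 - y - 2) = 4/(y + 2) - 5/(y + 1) - 2/(y - 1): now ∫(-2/(y - 1)) dy + ∫(-5/(y + 1)) dy + ∫(4/(y + 2)) dy.
Step 2. Evaluate the standard form [assuming y > -2]: now 4*log(y + 2) + ∫(-2/(y - 1)) dy + ∫(-5/(y + 1)) dy.
Step 3. Evaluate the standard form [assuming y > 1]: now -2*log(y - 1) + 4*log(y + 2) + ∫(-5/(y + 1)) dy.
Step 4. Evaluate the standard form [assuming y > -1]: now -2*log(y - 1) - 5*log(y + 1) + 4*log(y + 2).
Answer: -2*log(y - 1) - 5*log(y + 1) + 4*log(y + 2).


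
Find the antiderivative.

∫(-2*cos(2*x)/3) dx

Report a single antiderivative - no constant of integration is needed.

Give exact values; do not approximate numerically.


Answer: -sin(2*x)/3.


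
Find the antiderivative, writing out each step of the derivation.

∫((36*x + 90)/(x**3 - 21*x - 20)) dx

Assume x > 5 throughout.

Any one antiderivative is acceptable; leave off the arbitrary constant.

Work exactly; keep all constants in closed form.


Step 1. Decompose ∫((36*x + 90)/(x**3 - 21*x - 20)) dx by partial fractions, (36*x + 90)/(x**3 - 21*x - 20) = -2/(x + 4) - 3/(x + 1) + 5/(x - 5): now ∫(5/(x - 5)) dx + ∫(-3/(x + 1)) dx + ∫(-2/(x + 4)) dx.
Step 2. Evaluate the standard form [assuming x > -4]: now -2*log(x + 4) + ∫(5/(x - 5)) dx + ∫(-3/(x + 1)) dx.
Step 3. Evaluate the standard form [assuming x > 5]: now 5*log(x - 5) - 2*log(x + 4) + ∫(-3/(x + 1)) dx.
Step 4. Evaluate the standard form [assuming x > -1]: now 5*log(x - 5) - 3*log(x + 1) - 2*log(x + 4).
Answer: 5*log(x - 5) - 3*log(x + 1) - 2*log(x + 4).


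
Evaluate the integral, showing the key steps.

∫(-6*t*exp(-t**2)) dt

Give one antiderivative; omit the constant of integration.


Step 1. Substitute u = t**2, turning ∫(-6*t*exp(-t**2)) dt into ∫(-3*exp(-u)) du: now ∫(-3*exp(-u)) du.
Step 2. Evaluate the standard form: now 3*exp(-u).
Step 3. Substitute back u = t**2: now 3*exp(-t**2).
Answer: 3*exp(-t**2).


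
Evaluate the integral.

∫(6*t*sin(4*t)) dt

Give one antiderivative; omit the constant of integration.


Answer: -3*t*cos(4*t)/2 + 3*sin(4*t)/8.


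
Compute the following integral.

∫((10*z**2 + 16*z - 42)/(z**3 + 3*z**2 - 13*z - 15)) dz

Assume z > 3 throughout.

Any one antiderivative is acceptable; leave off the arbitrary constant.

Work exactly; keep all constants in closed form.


Answer: 3*log(z - 3) + 3*log(z + 1) + 4*log(z + 5).


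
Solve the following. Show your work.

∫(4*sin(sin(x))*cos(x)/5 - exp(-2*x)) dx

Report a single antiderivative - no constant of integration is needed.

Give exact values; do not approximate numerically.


Step 1. Rewrite: now ∫(4*sin(sin(x))*cos(x)/5) dx + ∫(-exp(-2*x)) dx.
Step 2. Evaluate the standard form: now ∫(4*sin(sin(x))*cos(x)/5) dx + exp(-2*x)/2.
Step 3. Substitute u = sin(x), turning ∫(4*sin(sin(x))*cos(x)/5) dx into ∫(4*sin(u)/5) du: now ∫(4*sin(u)/5) du + exp(-2*x)/2.
Step 4. Evaluate the standard form: now -4*cos(u)/5 + exp(-2*x)/2.
Step 5. Substitute back u = sin(x): now -4*cos(sin(x))/5 + exp(-2*x)/2.
Answer: -4*cos(sin(x))/5 + exp(-2*x)/2.


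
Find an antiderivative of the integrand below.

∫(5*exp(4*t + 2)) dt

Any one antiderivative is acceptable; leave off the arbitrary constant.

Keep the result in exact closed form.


Answer: 5*exp(4*t + 2)/4.


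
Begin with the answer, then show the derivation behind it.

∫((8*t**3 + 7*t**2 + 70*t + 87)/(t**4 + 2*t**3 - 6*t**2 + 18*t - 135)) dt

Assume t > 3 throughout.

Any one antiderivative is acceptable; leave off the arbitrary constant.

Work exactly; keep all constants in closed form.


The answer is 4*log(t - 3) + 4*log(t + 5) - atan(t/3)/3.
Step 1. Decompose ∫((8*t**3 + 7*t**2 + 70*t + 87)/(t**4 + 2*t**3 - 6*t**2 + 18*t - 135)) dt by partial fractions, (8*t**3 + 7*t**2 + 70*t + 87)/(t**4 + 2*t**3 - 6*t**2 + 18*t - 135) = -1/(t**2 + 9) + 4/(t + 5) + 4/(t - 3): now ∫(4/(t - 3)) dt + ∫(4/(t + 5)) dt + ∫(-1/(t**2 + 9)) dt.
Step 2. Evaluate the standard form [assuming t > 3]: now 4*log(t - 3) + ∫(4/(t + 5)) dt + ∫(-1/(t**2 + 9)) dt.
Step 3. Evaluate the standard form [assuming t > -5]: now 4*log(t - 3) + 4*log(t + 5) + ∫(-1/(t**2 + 9)) dt.
Step 4. Evaluate the standard form: now 4*log(t - 3) + 4*log(t + 5) - atan(t/3)/3.
Answer: 4*log(t - 3) + 4*log(t + 5) - atan(t/3)/3.


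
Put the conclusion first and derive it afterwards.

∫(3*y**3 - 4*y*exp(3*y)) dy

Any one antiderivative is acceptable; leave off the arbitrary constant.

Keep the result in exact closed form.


The answer is 3*y**4/4 - 4*y*exp(3*y)/3 + 4*exp(3*y)/9.
Step 1. Rewrite: now ∫(3*y**3) dy + ∫(-4*y*exp(3*y)) dy.
Step 2. Integrate ∫(-4*y*exp(3*y)) dy by parts with u = y, dv = (-4*exp(3*y)) dy, so v = -4*exp(3*y)/3: now -4*y*exp(3*y)/3 + ∫(3*y**3) dy + ∫(4*exp(3*y)/3) dy.
Step 3. Evaluate the standard form: now -4*y*exp(3*y)/3 + 4*exp(3*y)/9 + ∫(3*y**3) dy.
Step 4. Evaluate the standard form: now 3*y**4/4 - 4*y*exp(3*y)/3 + 4*exp(3*y)/9.
Answer: 3*y**4/4 - 4*y*exp(3*y)/3 + 4*exp(3*y)/9.


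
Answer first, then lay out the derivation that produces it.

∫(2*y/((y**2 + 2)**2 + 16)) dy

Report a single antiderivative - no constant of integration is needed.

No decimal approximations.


The answer is atan(y**2/4 + 1/2)/4.
Step 1. Substitute u = y**2 + 2, turning ∫(2*y/((y**2 + 2)**2 + 16)) dy into ∫(1/(u**2 + 16)) du: now ∫(1/(u**2 + 16)) du.
Step 2. Evaluate the standard form: now atan(u/4)/4.
Step 3. Substitute back u = y**2 + 2: now atan(y**2/4 + 1/2)/4.
Answer: atan(y**2/4 + 1/2)/4.


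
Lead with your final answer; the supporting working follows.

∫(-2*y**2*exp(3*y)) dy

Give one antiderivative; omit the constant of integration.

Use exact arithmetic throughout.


The answer is -2*y**2*exp(3*y)/3 + 4*y*exp(3*y)/9 - 4*exp(3*y)/27.
Step 1. Integrate ∫(-2*y**2*exp(3*y)) dy by parts with u = y**2, dv = (-2*exp(3*y)) dy, so v = -2*exp(3*y)/3: now -2*y**2*exp(3*y)/3 + ∫(4*y*exp(3*y)/3) dy.
Step 2. Integrate ∫(4*y*exp(3*y)/3) dy by parts with u = y, dv = (4*exp(3*y)/3) dy, so v = 4*exp(3*y)/9: now -2*y**2*exp(3*y)/3 + 4*y*exp(3*y)/9 + ∫(-4*exp(3*y)/9) dy.
Step 3. Evaluate the standard form: now -2*y**2*exp(3*y)/3 + 4*y*exp(3*y)/9 - 4*exp(3*y)/27.
Answer: -2*y**2*exp(3*y)/3 + 4*y*exp(3*y)/9 - 4*exp(3*y)/27.


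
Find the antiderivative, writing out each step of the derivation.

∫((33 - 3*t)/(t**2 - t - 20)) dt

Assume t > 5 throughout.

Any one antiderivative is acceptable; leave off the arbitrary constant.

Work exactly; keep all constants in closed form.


Step 1. Decompose ∫((33 - 3*t)/(t**2 - t - 20)) dt by partial fractions, (33 - 3*t)/(t**2 - t - 20) = -5/(t + 4) + 2/(t - 5): now ∫(2/(t - 5)) dt + ∫(-5/(t + 4)) dt.
Step 2. Evaluate the standard form [assuming t > -4]: now -5*log(t + 4) + ∫(2/(t - 5)) dt.
Step 3. Evaluate the standard form [assuming t > 5]: now 2*log(t - 5) - 5*log(t + 4).
Answer: 2*log(t - 5) - 5*log(t + 4).


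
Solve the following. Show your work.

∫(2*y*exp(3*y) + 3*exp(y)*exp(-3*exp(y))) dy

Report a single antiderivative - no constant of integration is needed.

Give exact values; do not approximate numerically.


Step 1. Rewrite: now ∫(2*y*exp(3*y)) dy + ∫(3*exp(y)*exp(-3*exp(y))) dy.
Step 2. Substitute u = exp(y), turning ∫(3*exp(y)*exp(-3*exp(y))) dy into ∫(3*exp(-3*u)) du: now ∫(2*y*exp(3*y)) dy + ∫(3*exp(-3*u)) du.
Step 3. Evaluate the standard form: now ∫(2*y*exp(3*y)) dy - exp(-3*u).
Step 4. Substitute back u = exp(y): now ∫(2*y*exp(3*y)) dy - exp(-3*exp(y)).
Step 5. Integrate ∫(2*y*exp(3*y)) dy by parts with u = y, dv = (2*exp(3*y)) dy, so v = 2*exp(3*y)/3: now 2*y*exp(3*y)/3 + ∫(-2*exp(3*y)/3) dy - exp(-3*exp(y)).
Step 6. Evaluate the standard form: now 2*y*exp(3*y)/3 - 2*exp(3*y)/9 - exp(-3*exp(y)).
Answer: 2*y*exp(3*y)/3 - 2*exp(3*y)/9 - exp(-3*exp(y)).


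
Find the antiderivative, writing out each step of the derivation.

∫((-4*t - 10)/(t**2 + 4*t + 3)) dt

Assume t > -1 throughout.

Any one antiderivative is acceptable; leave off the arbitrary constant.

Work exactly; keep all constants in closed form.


Step 1. Decompose ∫((-4*t - 10)/(t**2 + 4*t + 3)) dt by partial fractions, (-4*t - 10)/(t**2 + 4*t + 3) = -1/(t + 3) - 3/(t + 1): now ∫(-3/(t + 1)) dt + ∫(-1/(t + 3)) dt.
Step 2. Evaluate the standard form [assuming t > -1]: now -3*log(t + 1) + ∫(-1/(t + 3)) dt.
Step 3. Evaluate the standard form [assuming t > -3]: now -3*log(t + 1) - log(t + 3).
Answer: -3*log(t + 1) - log(t + 3).


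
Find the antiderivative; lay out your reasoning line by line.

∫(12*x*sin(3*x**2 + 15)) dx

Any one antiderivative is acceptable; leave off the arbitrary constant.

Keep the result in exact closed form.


Step 1. Substitute u = x**2 + 5, turning ∫(12*x*sin(3*x**2 + 15)) dx into ∫(6*sin(3*u)) du: now ∫(6*sin(3*u)) du.
Step 2. Evaluate the standard form: now -2*cos(3*u).
Step 3. Substitute back u = x**2 + 5: now -2*cos(3*x**2 + 15).
Answer: -2*cos(3*x**2 + 15).


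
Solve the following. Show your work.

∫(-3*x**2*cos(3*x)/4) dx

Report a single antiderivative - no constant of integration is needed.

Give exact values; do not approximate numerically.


Step 1. Integrate ∫(-3*x**2*cos(3*x)/4) dx by parts with u = x**2, dv = (-3*cos(3*x)/4) dx, so v = -sin(3*x)/4: now -x**2*sin(3*x)/4 + ∫(x*sin(3*x)/2) dx.
Step 2. Integrate ∫(x*sin(3*x)/2) dx by parts with u = x, dv = (sin(3*x)/2) dx, so v = -cos(3*x)/6: now -x**2*sin(3*x)/4 - x*cos(3*x)/6 + ∫(cos(3*x)/6) dx.
Step 3. Evaluate the standard form: now -x**2*sin(3*x)/4 - x*cos(3*x)/6 + sin(3*x)/18.
Answer: -x**2*sin(3*x)/4 - x*cos(3*x)/6 + sin(3*x)/18.


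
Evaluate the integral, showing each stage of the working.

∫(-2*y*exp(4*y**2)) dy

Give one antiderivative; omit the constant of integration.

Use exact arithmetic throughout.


Step 1. Substitute u = y**2, turning ∫(-2*y*exp(4*y**2)) dy into ∫(-exp(4*u)) du: now ∫(-exp(4*u)) du.
Step 2. Evaluate the standard form: now -exp(4*u)/4.
Step 3. Substitute back u = y**2: now -exp(4*y**2)/4.
Answer: -exp(4*y**2)/4.


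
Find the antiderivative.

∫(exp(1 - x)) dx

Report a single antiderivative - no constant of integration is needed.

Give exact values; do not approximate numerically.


Answer: -exp(1 - x).


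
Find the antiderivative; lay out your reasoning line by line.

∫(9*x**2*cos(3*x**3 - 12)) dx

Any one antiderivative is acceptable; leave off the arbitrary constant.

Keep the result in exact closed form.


Step 1. Substitute u = x**3 - 4, turning ∫(9*x**2*cos(3*x**3 - 12)) dx into ∫(3*cos(3*u)) du: now ∫(3*cos(3*u)) du.
Step 2. Evaluate the standard form: now sin(3*u).
Step 3. Substitute back u = x**3 - 4: now sin(3*x**3 - 12).
Answer: sin(3*x**3 - 12).


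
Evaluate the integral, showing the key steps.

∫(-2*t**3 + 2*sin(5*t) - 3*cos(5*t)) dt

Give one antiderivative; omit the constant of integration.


Step 1. Rewrite: now ∫(-2*t**3) dt + ∫(2*sin(5*t)) dt + ∫(-3*cos(5*t)) dt.
Step 2. Evaluate the standard form: now -3*sin(5*t)/5 + ∫(-2*t**3) dt + ∫(2*sin(5*t)) dt.
Step 3. Evaluate the standard form: now -t**4/2 - 3*sin(5*t)/5 + ∫(2*sin(5*t)) dt.
Step 4. Evaluate the standard form: now -t**4/2 - 3*sin(5*t)/5 - 2*cos(5*t)/5.
Answer: -t**4/2 - 3*sin(5*t)/5 - 2*cos(5*t)/5.


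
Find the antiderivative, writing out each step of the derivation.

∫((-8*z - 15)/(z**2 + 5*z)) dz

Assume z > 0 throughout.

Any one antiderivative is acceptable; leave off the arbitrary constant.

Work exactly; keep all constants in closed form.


Step 1. Decompose ∫((-8*z - 15)/(z**2 + 5*z)) dz by partial fractions, (-8*z - 15)/(z**2 + 5*z) = -5/(z + 5) - 3/z: now ∫(-3/z) dz + ∫(-5/(z + 5)) dz.
Step 2. Evaluate the standard form [assuming z > 0]: now -3*log(z) + ∫(-5/(z + 5)) dz.
Step 3. Evaluate the standard form [assuming z > -5]: now -3*log(z) - 5*log(z + 5).
Answer: -3*log(z) - 5*log(z + 5).


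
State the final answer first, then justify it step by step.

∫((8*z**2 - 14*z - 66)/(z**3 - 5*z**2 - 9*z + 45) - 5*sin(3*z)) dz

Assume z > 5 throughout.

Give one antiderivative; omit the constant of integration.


The answer is 4*log(z - 5) + 3*log(z - 3) + log(z + 3) + 5*cos(3*z)/3.
Step 1. Rewrite: now ∫((8*z**2 - 14*z - 66)/(z**3 - 5*z**2 - 9*z + 45)) dz + ∫(-5*sin(3*z)) dz.
Step 2. Evaluate the standard form: now 5*cos(3*z)/3 + ∫((8*z**2 - 14*z - 66)/(z**3 - 5*z**2 - 9*z + 45)) dz.
Step 3. Decompose ∫((8*z**2 - 14*z - 66)/(z**3 - 5*z**2 - 9*z + 45)) dz by partial fractions, (8*z**2 - 14*z - 66)/(z**3 - 5*z**2 - 9*z + 45) = 1/(z + 3) + 3/(z - 3) + 4/(z - 5): now 5*cos(3*z)/3 + ∫(4/(z - 5)) dz + ∫(3/(z - 3)) dz + ∫(1/(z + 3)) dz.
Step 4. Evaluate the standard form [assuming z > 5]: now 4*log(z - 5) + 5*cos(3*z)/3 + ∫(3/(z - 3)) dz + ∫(1/(z + 3)) dz.
Step 5. Evaluate the standard form [assuming z > -3]: now 4*log(z - 5) + log(z + 3) + 5*cos(3*z)/3 + ∫(3/(z - 3)) dz.
Step 6. Evaluate the standard form [assuming z > 3]: now 4*log(z - 5) + 3*log(z - 3) + log(z + 3) + 5*cos(3*z)/3.
Answer: 4*log(z - 5) + 3*log(z - 3) + log(z + 3) + 5*cos(3*z)/3.


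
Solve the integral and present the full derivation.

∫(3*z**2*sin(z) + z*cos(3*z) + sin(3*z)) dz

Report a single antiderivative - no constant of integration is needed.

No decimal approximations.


Step 1. Rewrite: now ∫(z*cos(3*z)) dz + ∫(3*z**2*sin(z)) dz + ∫(sin(3*z)) dz.
Step 2. Integrate ∫(3*z**2*sin(z)) dz by parts with u = z**2, dv = (3*sin(z)) dz, so v = -3*cos(z): now -3*z**2*cos(z) + ∫(6*z*cos(z)) dz + ∫(z*cos(3*z)) dz + ∫(sin(3*z)) dz.
Step 3. Integrate ∫(6*z*cos(z)) dz by parts with u = z, dv = (6*cos(z)) dz, so v = 6*sin(z): now -3*z**2*cos(z) + 6*z*sin(z) + ∫(z*cos(3*z)) dz + ∫(-6*sin(z)) dz + ∫(sin(3*z)) dz.
Step 4. Evaluate the standard form: now -3*z**2*cos(z) + 6*z*sin(z) + 6*cos(z) + ∫(z*cos(3*z)) dz + ∫(sin(3*z)) dz.
Step 5. Integrate ∫(z*cos(3*z)) dz by parts with u = z, dv = (cos(3*z)) dz, so v = sin(3*z)/3: now -3*z**2*cos(z) + 6*z*sin(z) + z*sin(3*z)/3 + 6*cos(z) + ∫(-sin(3*z)/3) dz + ∫(sin(3*z)) dz.
Step 6. Evaluate the standard form: now -3*z**2*cos(z) + 6*z*sin(z) + z*sin(3*z)/3 + 6*cos(z) + cos(3*z)/9 + ∫(sin(3*z)) dz.
Step 7. Evaluate the standard form: now -3*z**2*cos(z) + 6*z*sin(z) + z*sin(3*z)/3 + 6*cos(z) - 2*cos(3*z)/9.
Answer: -3*z**2*cos(z) + 6*z*sin(z) + z*sin(3*z)/3 + 6*cos(z) - 2*cos(3*z)/9.


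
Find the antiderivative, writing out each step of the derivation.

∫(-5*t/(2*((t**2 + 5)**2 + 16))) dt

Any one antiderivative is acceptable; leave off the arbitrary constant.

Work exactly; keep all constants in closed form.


Step 1. Substitute u = t**2 + 5, turning ∫(-5*t/(2*((t**2 + 5)**2 + 16))) dt into ∫(-5/(4*(u**2 + 16))) du: now ∫(-5/(4*(u**2 + 16))) du.
Step 2. Evaluate the standard form: now -5*atan(u/4)/16.
Step 3. Substitute back u = t**2 + 5: now -5*atan(t**2/4 + 5/4)/16.
Answer: -5*atan(t**2/4 + 5/4)/16.


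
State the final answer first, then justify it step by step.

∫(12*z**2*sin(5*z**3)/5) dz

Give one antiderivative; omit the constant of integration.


The answer is -4*cos(5*z**3)/25.
Step 1. Substitute u = z**3, turning ∫(12*z**2*sin(5*z**3)/5) dz into ∫(4*sin(5*u)/5) du: now ∫(4*sin(5*u)/5) du.
Step 2. Evaluate the standard form: now -4*cos(5*u)/25.
Step 3. Substitute back u = z**3: now -4*cos(5*z**3)/25.
Answer: -4*cos(5*z**3)/25.


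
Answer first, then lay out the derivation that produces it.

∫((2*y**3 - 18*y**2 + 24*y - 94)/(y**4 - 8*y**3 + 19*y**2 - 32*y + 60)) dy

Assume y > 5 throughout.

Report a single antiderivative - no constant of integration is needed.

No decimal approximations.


The answer is -3*log(y - 5) + 5*log(y - 3) - atan(y/2).
Step 1. Decompose ∫((2*y**3 - 18*y**2 + 24*y - 94)/(y**4 - 8*y**3 + 19*y**2 - 32*y + 60)) dy by partial fractions, (2*y**3 - 18*y**2 + 24*y - 94)/(y**4 - 8*y**3 + 19*y**2 - 32*y + 60) = -2/(y**2 + 4) + 5/(y - 3) - 3/(y - 5): now ∫(-3/(y - 5)) dy + ∫(5/(y - 3)) dy + ∫(-2/(y**2 + 4)) dy.
Step 2. Evaluate the standard form [assuming y > 5]: now -3*log(y - 5) + ∫(5/(y - 3)) dy + ∫(-2/(y**2 + 4)) dy.
Step 3. Evaluate the standard form [assuming y > 3]: now -3*log(y - 5) + 5*log(y - 3) + ∫(-2/(y**2 + 4)) dy.
Step 4. Evaluate the standard form: now -3*log(y - 5) + 5*log(y - 3) - atan(y/2).
Answer: -3*log(y - 5) + 5*log(y - 3) - atan(y/2).


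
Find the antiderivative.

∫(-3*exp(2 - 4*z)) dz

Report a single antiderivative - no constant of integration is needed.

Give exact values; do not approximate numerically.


Answer: 3*exp(2 - 4*z)/4.


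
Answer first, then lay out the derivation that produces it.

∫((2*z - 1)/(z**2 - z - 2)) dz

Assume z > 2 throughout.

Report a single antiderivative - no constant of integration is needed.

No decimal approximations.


The answer is log(z - 2) + log(z + 1).
Step 1. Decompose ∫((2*z - 1)/(z**2 - z - 2)) dz by partial fractions, (2*z - 1)/(z**2 - z - 2) = 1/(z + 1) + 1/(z - 2): now ∫(1/(z - 2)) dz + ∫(1/(z + 1)) dz.
Step 2. Evaluate the standard form [assuming z > 2]: now log(z - 2) + ∫(1/(z + 1)) dz.
Step 3. Evaluate the standard form [assuming z > -1]: now log(z - 2) + log(z + 1).
Answer: log(z - 2) + log(z + 1).


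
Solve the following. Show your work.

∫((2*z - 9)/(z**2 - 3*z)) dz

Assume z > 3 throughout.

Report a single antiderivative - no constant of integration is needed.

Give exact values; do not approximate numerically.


Step 1. Decompose ∫((2*z - 9)/(z**2 - 3*z)) dz by partial fractions, (2*z - 9)/(z**2 - 3*z) = -1/(z - 3) + 3/z: now ∫(3/z) dz + ∫(-1/(z - 3)) dz.
Step 2. Evaluate the standard form [assuming z > 0]: now 3*log(z) + ∫(-1/(z - 3)) dz.
Step 3. Evaluate the standard form [assuming z > 3]: now 3*log(z) - log(z - 3).
Answer: 3*log(z) - log(z - 3).


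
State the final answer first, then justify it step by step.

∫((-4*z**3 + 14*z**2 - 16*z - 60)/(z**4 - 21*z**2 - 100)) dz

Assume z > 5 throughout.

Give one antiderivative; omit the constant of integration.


The answer is -log(z - 5) - 3*log(z + 5) + 2*atan(z/2).
Step 1. Decompose ∫((-4*z**3 + 14*z**2 - 16*z - 60)/(z**4 - 21*z**2 - 100)) dz by partial fractions, (-4*z**3 + 14*z**2 - 16*z - 60)/(z**4 - 21*z**2 - 100) = 4/(z**2 + 4) - 3/(z + 5) - 1/(z - 5): now ∫(-1/(z - 5)) dz + ∫(-3/(z + 5)) dz + ∫(4/(z**2 + 4)) dz.
Step 2. Evaluate the standard form [assuming z > -5]: now -3*log(z + 5) + ∫(-1/(z - 5)) dz + ∫(4/(z**2 + 4)) dz.
Step 3. Evaluate the standard form [assuming z > 5]: now -log(z - 5) - 3*log(z + 5) + ∫(4/(z**2 + 4)) dz.
Step 4. Evaluate the standard form: now -log(z - 5) - 3*log(z + 5) + 2*atan(z/2).
Answer: -log(z - 5) - 3*log(z + 5) + 2*atan(z/2).


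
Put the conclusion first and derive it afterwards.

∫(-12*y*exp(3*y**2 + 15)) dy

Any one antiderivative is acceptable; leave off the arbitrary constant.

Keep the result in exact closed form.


The answer is -2*exp(3*y**2 + 15).
Step 1. Substitute u = y**2 + 5, turning ∫(-12*y*exp(3*y**2 + 15)) dy into ∫(-6*exp(3*u)) du: now ∫(-6*exp(3*u)) du.
Step 2. Evaluate the standard form: now -2*exp(3*u).
Step 3. Substitute back u = y**2 + 5: now -2*exp(3*y**2 + 15).
Answer: -2*exp(3*y**2 + 15).


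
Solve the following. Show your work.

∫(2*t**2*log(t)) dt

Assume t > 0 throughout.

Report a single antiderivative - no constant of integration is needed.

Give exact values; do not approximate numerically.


Step 1. Integrate ∫(2*t**2*log(t)) dt by parts with u = log(t), dv = (2*t**2) dt, so v = 2*t**3/3 [assuming t > 0]: now 2*t**3*log(t)/3 + ∫(-2*t**2/3) dt.
Step 2. Evaluate the standard form: now 2*t**3*log(t)/3 - 2*t**3/9.
Answer: 2*t**3*log(t)/3 - 2*t**3/9.


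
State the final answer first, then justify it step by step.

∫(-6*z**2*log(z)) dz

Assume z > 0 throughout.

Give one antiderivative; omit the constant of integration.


The answer is -2*z**3*log(z) + 2*z**3/3.
Step 1. Integrate ∫(-6*z**2*log(z)) dz by parts with u = log(z), dv = (-6*z**2) dz, so v = -2*z**3 [assuming z > 0]: now -2*z**3*log(z) + ∫(2*z**2) dz.
Step 2. Evaluate the standard form: now -2*z**3*log(z) + 2*z**3/3.
Answer: -2*z**3*log(z) + 2*z**3/3.


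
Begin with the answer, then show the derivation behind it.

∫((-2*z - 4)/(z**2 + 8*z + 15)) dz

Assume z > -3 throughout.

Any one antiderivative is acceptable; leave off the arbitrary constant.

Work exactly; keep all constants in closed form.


The answer is log(z + 3) - 3*log(z + 5).
Step 1. Decompose ∫((-2*z - 4)/(z**2 + 8*z + 15)) dz by partial fractions, (-2*z - 4)/(z**2 + 8*z + 15) = -3/(z + 5) + 1/(z + 3): now ∫(1/(z + 3)) dz + ∫(-3/(z + 5)) dz.
Step 2. Evaluate the standard form [assuming z > -5]: now -3*log(z + 5) + ∫(1/(z + 3)) dz.
Step 3. Evaluate the standard form [assuming z > -3]: now log(z + 3) - 3*log(z + 5).
Answer: log(z + 3) - 3*log(z + 5).


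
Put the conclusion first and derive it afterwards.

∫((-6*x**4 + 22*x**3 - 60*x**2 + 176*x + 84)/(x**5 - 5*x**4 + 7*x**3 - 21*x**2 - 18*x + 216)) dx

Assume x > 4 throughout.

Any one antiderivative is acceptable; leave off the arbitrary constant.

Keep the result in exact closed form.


The answer is -2*log(x - 4) - 2*log(x - 3) - 2*log(x + 2) + 2*atan(x/3)/3.
Step 1. Decompose ∫((-6*x**4 + 22*x**3 - 60*x**2 + 176*x + 84)/(x**5 - 5*x**4 + 7*x**3 - 21*x**2 - 18*x + 216)) dx by partial fractions, (-6*x**4 + 22*x**3 - 60*x**2 + 176*x + 84)/(x**5 - 5*x**4 + 7*x**3 - 21*x**2 - 18*x + 216) = 2/(x**2 + 9) - 2/(x + 2) - 2/(x - 3) - 2/(x - 4): now ∫(-2/(x - 4)) dx + ∫(-2/(x - 3)) dx + ∫(-2/(x + 2)) dx + ∫(2/(x**2 + 9)) dx.
Step 2. Evaluate the standard form [assuming x > -2]: now -2*log(x + 2) + ∫(-2/(x - 4)) dx + ∫(-2/(x - 3)) dx + ∫(2/(x**2 + 9)) dx.
Step 3. Evaluate the standard form [assuming x > 3]: now -2*log(x - 3) - 2*log(x + 2) + ∫(-2/(x - 4)) dx + ∫(2/(x**2 + 9)) dx.
Step 4. Evaluate the standard form [assuming x > 4]: now -2*log(x - 4) - 2*log(x - 3) - 2*log(x + 2) + ∫(2/(x**2 + 9)) dx.
Step 5. Evaluate the standard form: now -2*log(x - 4) - 2*log(x - 3) - 2*log(x + 2) + 2*atan(x/3)/3.
Answer: -2*log(x - 4) - 2*log(x - 3) - 2*log(x + 2) + 2*atan(x/3)/3.


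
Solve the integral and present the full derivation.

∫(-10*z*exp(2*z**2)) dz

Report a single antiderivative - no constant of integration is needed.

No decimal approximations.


Step 1. Substitute u = z**2, turning ∫(-10*z*exp(2*z**2)) dz into ∫(-5*exp(2*u)) du: now ∫(-5*exp(2*u)) du.
Step 2. Evaluate the standard form: now -5*exp(2*u)/2.
Step 3. Substitute back u = z**2: now -5*exp(2*z**2)/2.
Answer: -5*exp(2*z**2)/2.


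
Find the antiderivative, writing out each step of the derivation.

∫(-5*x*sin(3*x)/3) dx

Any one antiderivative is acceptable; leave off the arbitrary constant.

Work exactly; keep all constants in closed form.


Step 1. Integrate ∫(-5*x*sin(3*x)/3) dx by parts with u = x, dv = (-5*sin(3*x)/3) dx, so v = 5*cos(3*x)/9: now 5*x*cos(3*x)/9 + ∫(-5*cos(3*x)/9) dx.
Step 2. Evaluate the standard form: now 5*x*cos(3*x)/9 - 5*sin(3*x)/27.
Answer: 5*x*cos(3*x)/9 - 5*sin(3*x)/27.


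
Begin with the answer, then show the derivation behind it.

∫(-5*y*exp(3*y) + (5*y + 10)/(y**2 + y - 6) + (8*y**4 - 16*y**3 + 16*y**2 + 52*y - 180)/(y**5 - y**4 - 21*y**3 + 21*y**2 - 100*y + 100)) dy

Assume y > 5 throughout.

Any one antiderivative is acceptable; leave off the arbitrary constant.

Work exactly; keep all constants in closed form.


The answer is -5*y*exp(3*y)/3 + 5*exp(3*y)/9 + 3*log(y - 5) + 4*log(y - 2) + log(y - 1) + log(y + 3) + 4*log(y + 5) - 2*atan(y/2).
Step 1. Rewrite: now ∫(-5*y*exp(3*y)) dy + ∫((5*y + 10)/(y**2 + y - 6)) dy + ∫((8*y**4 - 16*y**3 + 16*y**2 + 52*y - 180)/(y**5 - y**4 - 21*y**3 + 21*y**2 - 100*y + 100)) dy.
Step 2. Decompose ∫((8*y**4 - 16*y**3 + 16*y**2 + 52*y - 180)/(y**5 - y**4 - 21*y**3 + 21*y**2 - 100*y + 100)) dy by partial fractions, (8*y**4 - 16*y**3 + 16*y**2 + 52*y - 180)/(y**5 - y**4 - 21*y**3 + 21*y**2 - 100*y + 100) = -4/(y**2 + 4) + 4/(y + 5) + 1/(y - 1) + 3/(y - 5): now ∫(-5*y*exp(3*y)) dy + ∫((5*y + 10)/(y**2 + y - 6)) dy + ∫(3/(y - 5)) dy + ∫(1/(y - 1)) dy + ∫(4/(y + 5)) dy + ∫(-4/(y**2 + 4)) dy.
Step 3. Evaluate the standard form [assuming y > -5]: now 4*log(y + 5) + ∫(-5*y*exp(3*y)) dy + ∫((5*y + 10)/(y**2 + y - 6)) dy + ∫(3/(y - 5)) dy + ∫(1/(y - 1)) dy + ∫(-4/(y**2 + 4)) dy.
Step 4. Evaluate the standard form [assuming y > 5]: now 3*log(y - 5) + 4*log(y + 5) + ∫(-5*y*exp(3*y)) dy + ∫((5*y + 10)/(y**2 + y - 6)) dy + ∫(1/(y - 1)) dy + ∫(-4/(y**2 + 4)) dy.
Step 5. Evaluate the standard form [assuming y > 1]: now 3*log(y - 5) + log(y - 1) + 4*log(y + 5) + ∫(-5*y*exp(3*y)) dy + ∫((5*y + 10)/(y**2 + y - 6)) dy + ∫(-4/(y**2 + 4)) dy.
Step 6. Evaluate the standard form: now 3*log(y - 5) + log(y - 1) + 4*log(y + 5) - 2*atan(y/2) + ∫(-5*y*exp(3*y)) dy + ∫((5*y + 10)/(y**2 + y - 6)) dy.
Step 7. Decompose ∫((5*y + 10)/(y**2 + y - 6)) dy by partial fractions, (5*y + 10)/(y**2 + y - 6) = 1/(y + 3) + 4/(y - 2): now 3*log(y - 5) + log(y - 1) + 4*log(y + 5) - 2*atan(y/2) + ∫(-5*y*exp(3*y)) dy + ∫(4/(y - 2)) dy + ∫(1/(y + 3)) dy.
Step 8. Evaluate the standard form [assuming y > 2]: now 3*log(y - 5) + 4*log(y - 2) + log(y - 1) + 4*log(y + 5) - 2*atan(y/2) + ∫(-5*y*exp(3*y)) dy + ∫(1/(y + 3)) dy.
Step 9. Evaluate the standard form [assuming y > -3]: now 3*log(y - 5) + 4*log(y - 2) + log(y - 1) + log(y + 3) + 4*log(y + 5) - 2*atan(y/2) + ∫(-5*y*exp(3*y)) dy.
Step 10. Integrate ∫(-5*y*exp(3*y)) dy by parts with u = y, dv = (-5*exp(3*y)) dy, so v = -5*exp(3*y)/3: now -5*y*exp(3*y)/3 + 3*log(y - 5) + 4*log(y - 2) + log(y - 1) + log(y + 3) + 4*log(y + 5) - 2*atan(y/2) + ∫(5*exp(3*y)/3) dy.
Step 11. Evaluate the standard form: now -5*y*exp(3*y)/3 + 5*exp(3*y)/9 + 3*log(y - 5) + 4*log(y - 2) + log(y - 1) + log(y + 3) + 4*log(y + 5) - 2*atan(y/2).
Answer: -5*y*exp(3*y)/3 + 5*exp(3*y)/9 + 3*log(y - 5) + 4*log(y - 2) + log(y - 1) + log(y + 3) + 4*log(y + 5) - 2*atan(y/2).


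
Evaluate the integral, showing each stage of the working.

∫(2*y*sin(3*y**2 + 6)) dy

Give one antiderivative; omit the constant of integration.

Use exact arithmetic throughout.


Step 1. Substitute u = y**2 + 2, turning ∫(2*y*sin(3*y**2 + 6)) dy into ∫(sin(3*u)) du: now ∫(sin(3*u)) du.
Step 2. Evaluate the standard form: now -cos(3*u)/3.
Step 3. Substitute back u = y**2 + 2: now -cos(3*y**2 + 6)/3.
Answer: -cos(3*y**2 + 6)/3.


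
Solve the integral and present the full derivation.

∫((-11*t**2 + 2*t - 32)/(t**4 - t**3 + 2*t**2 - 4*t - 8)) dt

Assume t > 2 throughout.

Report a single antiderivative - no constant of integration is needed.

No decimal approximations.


Step 1. Decompose ∫((-11*t**2 + 2*t - 32)/(t**4 - t**3 + 2*t**2 - 4*t - 8)) dt by partial fractions, (-11*t**2 + 2*t - 32)/(t**4 - t**3 + 2*t**2 - 4*t - 8) = -2/(t**2 + 4) + 3/(t + 1) - 3/(t - 2): now ∫(-3/(t - 2)) dt + ∫(3/(t + 1)) dt + ∫(-2/(t**2 + 4)) dt.
Step 2. Evaluate the standard form [assuming t > -1]: now 3*log(t + 1) + ∫(-3/(t - 2)) dt + ∫(-2/(t**2 + 4)) dt.
Step 3. Evaluate the standard form [assuming t > 2]: now -3*log(t - 2) + 3*log(t + 1) + ∫(-2/(t**2 + 4)) dt.
Step 4. Evaluate the standard form: now -3*log(t - 2) + 3*log(t + 1) - atan(t/2).
Answer: -3*log(t - 2) + 3*log(t + 1) - atan(t/2).


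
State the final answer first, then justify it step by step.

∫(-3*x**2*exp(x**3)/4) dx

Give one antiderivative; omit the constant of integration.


The answer is -exp(x**3)/4.
Step 1. Substitute u = x**3, turning ∫(-3*x**2*exp(x**3)/4) dx into ∫(-exp(u)/4) du: now ∫(-exp(u)/4) du.
Step 2. Evaluate the standard form: now -exp(u)/4.
Step 3. Substitute back u = x**3: now -exp(x**3)/4.
Answer: -exp(x**3)/4.


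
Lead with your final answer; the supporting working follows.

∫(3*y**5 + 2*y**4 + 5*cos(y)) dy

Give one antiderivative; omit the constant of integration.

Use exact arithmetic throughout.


The answer is y**6/2 + 2*y**5/5 + 5*sin(y).
Step 1. Rewrite: now ∫(2*y**4) dy + ∫(3*y**5) dy + ∫(5*cos(y)) dy.
Step 2. Evaluate the standard form: now 2*y**5/5 + ∫(3*y**5) dy + ∫(5*cos(y)) dy.
Step 3. Evaluate the standard form: now y**6/2 + 2*y**5/5 + ∫(5*cos(y)) dy.
Step 4. Evaluate the standard form: now y**6/2 + 2*y**5/5 + 5*sin(y).
Answer: y**6/2 + 2*y**5/5 + 5*sin(y).


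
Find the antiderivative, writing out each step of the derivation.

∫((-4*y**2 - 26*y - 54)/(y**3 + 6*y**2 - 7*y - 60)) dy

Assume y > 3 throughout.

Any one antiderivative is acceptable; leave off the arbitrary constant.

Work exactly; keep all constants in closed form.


Step 1. Decompose ∫((-4*y**2 - 26*y - 54)/(y**3 + 6*y**2 - 7*y - 60)) dy by partial fractions, (-4*y**2 - 26*y - 54)/(y**3 + 6*y**2 - 7*y - 60) = -3/(y + 5) + 2/(y + 4) - 3/(y - 3): now ∫(-3/(y - 3)) dy + ∫(2/(y + 4)) dy + ∫(-3/(y + 5)) dy.
Step 2. Evaluate the standard form [assuming y > -5]: now -3*log(y + 5) + ∫(-3/(y - 3)) dy + ∫(2/(y + 4)) dy.
Step 3. Evaluate the standard form [assuming y > -4]: now 2*log(y + 4) - 3*log(y + 5) + ∫(-3/(y - 3)) dy.
Step 4. Evaluate the standard form [assuming y > 3]: now -3*log(y - 3) + 2*log(y + 4) - 3*log(y + 5).
Answer: -3*log(y - 3) + 2*log(y + 4) - 3*log(y + 5).


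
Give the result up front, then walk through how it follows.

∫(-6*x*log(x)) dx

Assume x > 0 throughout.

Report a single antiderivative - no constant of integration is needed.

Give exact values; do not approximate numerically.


The answer is -3*x**2*log(x) + 3*x**2/2.
Step 1. Integrate ∫(-6*x*log(x)) dx by parts with u = log(x), dv = (-6*x) dx, so v = -3*x**2 [assuming x > 0]: now -3*x**2*log(x) + ∫(3*x) dx.
Step 2. Evaluate the standard form: now -3*x**2*log(x) + 3*x**2/2.
Answer: -3*x**2*log(x) + 3*x**2/2.


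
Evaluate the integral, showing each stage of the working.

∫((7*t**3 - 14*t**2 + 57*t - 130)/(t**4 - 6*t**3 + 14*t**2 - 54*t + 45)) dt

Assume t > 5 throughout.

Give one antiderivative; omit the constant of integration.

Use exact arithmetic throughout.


Step 1. Decompose ∫((7*t**3 - 14*t**2 + 57*t - 130)/(t**4 - 6*t**3 + 14*t**2 - 54*t + 45)) dt by partial fractions, (7*t**3 - 14*t**2 + 57*t - 130)/(t**4 - 6*t**3 + 14*t**2 - 54*t + 45) = 1/(t**2 + 9) + 2/(t - 1) + 5/(t - 5): now ∫(5/(t - 5)) dt + ∫(2/(t - 1)) dt + ∫(1/(t**2 + 9)) dt.
Step 2. Evaluate the standard form [assuming t > 5]: now 5*log(t - 5) + ∫(2/(t - 1)) dt + ∫(1/(t**2 + 9)) dt.
Step 3. Evaluate the standard form [assuming t > 1]: now 5*log(t - 5) + 2*log(t - 1) + ∫(1/(t**2 + 9)) dt.
Step 4. Evaluate the standard form: now 5*log(t - 5) + 2*log(t - 1) + atan(t/3)/3.
Answer: 5*log(t - 5) + 2*log(t - 1) + atan(t/3)/3.


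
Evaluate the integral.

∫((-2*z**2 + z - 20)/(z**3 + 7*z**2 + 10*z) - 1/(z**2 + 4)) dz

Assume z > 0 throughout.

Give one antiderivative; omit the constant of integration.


Answer: -2*log(z) + 5*log(z + 2) - 5*log(z + 5) - atan(z/2)/2.


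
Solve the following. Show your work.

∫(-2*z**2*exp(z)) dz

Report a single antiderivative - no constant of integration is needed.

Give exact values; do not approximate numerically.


Step 1. Integrate ∫(-2*z**2*exp(z)) dz by parts with u = z**2, dv = (-2*exp(z)) dz, so v = -2*exp(z): now -2*z**2*exp(z) + ∫(4*z*exp(z)) dz.
Step 2. Integrate ∫(4*z*exp(z)) dz by parts with u = z, dv = (4*exp(z)) dz, so v = 4*exp(z): now -2*z**2*exp(z) + 4*z*exp(z) + ∫(-4*exp(z)) dz.
Step 3. Evaluate the standard form: now -2*z**2*exp(z) + 4*z*exp(z) - 4*exp(z).
Answer: -2*z**2*exp(z) + 4*z*exp(z) - 4*exp(z).


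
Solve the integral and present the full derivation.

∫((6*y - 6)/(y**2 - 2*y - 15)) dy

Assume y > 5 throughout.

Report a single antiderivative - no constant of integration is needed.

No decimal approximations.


Step 1. Decompose ∫((6*y - 6)/(y**2 - 2*y - 15)) dy by partial fractions, (6*y - 6)/(y**2 - 2*y - 15) = 3/(y + 3) + 3/(y - 5): now ∫(3/(y - 5)) dy + ∫(3/(y + 3)) dy.
Step 2. Evaluate the standard form [assuming y > -3]: now 3*log(y + 3) + ∫(3/(y - 5)) dy.
Step 3. Evaluate the standard form [assuming y > 5]: now 3*log(y - 5) + 3*log(y + 3).
Answer: 3*log(y - 5) + 3*log(y + 3).


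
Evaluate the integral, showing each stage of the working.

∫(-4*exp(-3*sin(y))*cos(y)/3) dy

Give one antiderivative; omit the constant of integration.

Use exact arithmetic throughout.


Step 1. Substitute u = sin(y), turning ∫(-4*exp(-3*sin(y))*cos(y)/3) dy into ∫(-4*exp(-3*u)/3) du: now ∫(-4*exp(-3*u)/3) du.
Step 2. Evaluate the standard form: now 4*exp(-3*u)/9.
Step 3. Substitute back u = sin(y): now 4*exp(-3*sin(y))/9.
Answer: 4*exp(-3*sin(y))/9.


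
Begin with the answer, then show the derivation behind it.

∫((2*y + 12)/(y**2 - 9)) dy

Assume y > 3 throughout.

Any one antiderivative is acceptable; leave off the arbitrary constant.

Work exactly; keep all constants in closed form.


The answer is 3*log(y - 3) - log(y + 3).
Step 1. Decompose ∫((2*y + 12)/(y**2 - 9)) dy by partial fractions, (2*y + 12)/(y**2 - 9) = -1/(y + 3) + 3/(y - 3): now ∫(3/(y - 3)) dy + ∫(-1/(y + 3)) dy.
Step 2. Evaluate the standard form [assuming y > -3]: now -log(y + 3) + ∫(3/(y - 3)) dy.
Step 3. Evaluate the standard form [assuming y > 3]: now 3*log(y - 3) - log(y + 3).
Answer: 3*log(y - 3) - log(y + 3).


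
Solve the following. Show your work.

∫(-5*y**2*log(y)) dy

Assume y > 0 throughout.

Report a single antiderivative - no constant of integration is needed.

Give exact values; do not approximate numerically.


Step 1. Integrate ∫(-5*y**2*log(y)) dy by parts with u = log(y), dv = (-5*y**2) dy, so v = -5*y**3/3 [assuming y > 0]: now -5*y**3*log(y)/3 + ∫(5*y**2/3) dy.
Step 2. Evaluate the standard form: now -5*y**3*log(y)/3 + 5*y**3/9.
Answer: -5*y**3*log(y)/3 + 5*y**3/9.


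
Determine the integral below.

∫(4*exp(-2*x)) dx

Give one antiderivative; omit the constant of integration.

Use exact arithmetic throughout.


Answer: -2*exp(-2*x).


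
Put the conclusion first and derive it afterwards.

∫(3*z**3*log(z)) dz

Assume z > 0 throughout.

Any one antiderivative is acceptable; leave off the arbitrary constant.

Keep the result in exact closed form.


The answer is 3*z**4*log(z)/4 - 3*z**4/16.
Step 1. Integrate ∫(3*z**3*log(z)) dz by parts with u = log(z), dv = (3*z**3) dz, so v = 3*z**4/4 [assuming z > 0]: now 3*z**4*log(z)/4 + ∫(-3*z**3/4) dz.
Step 2. Evaluate the standard form: now 3*z**4*log(z)/4 - 3*z**4/16.
Answer: 3*z**4*log(z)/4 - 3*z**4/16.


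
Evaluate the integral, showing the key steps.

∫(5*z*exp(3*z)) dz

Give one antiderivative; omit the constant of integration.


Step 1. Integrate ∫(5*z*exp(3*z)) dz by parts with u = z, dv = (5*exp(3*z)) dz, so v = 5*exp(3*z)/3: now 5*z*exp(3*z)/3 + ∫(-5*exp(3*z)/3) dz.
Step 2. Evaluate the standard form: now 5*z*exp(3*z)/3 - 5*exp(3*z)/9.
Answer: 5*z*exp(3*z)/3 - 5*exp(3*z)/9.


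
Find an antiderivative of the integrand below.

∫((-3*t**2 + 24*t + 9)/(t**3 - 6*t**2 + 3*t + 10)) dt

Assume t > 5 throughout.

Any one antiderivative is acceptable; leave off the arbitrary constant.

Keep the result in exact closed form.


Answer: 3*log(t - 5) - 5*log(t - 2) - log(t + 1).


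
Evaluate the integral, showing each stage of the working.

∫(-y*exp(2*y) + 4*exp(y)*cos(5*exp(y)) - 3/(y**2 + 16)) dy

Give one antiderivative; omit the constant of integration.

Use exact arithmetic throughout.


Step 1. Rewrite: now ∫(-y*exp(2*y)) dy + ∫(4*exp(y)*cos(5*exp(y))) dy + ∫(-3/(y**2 + 16)) dy.
Step 2. Substitute u = exp(y), turning ∫(4*exp(y)*cos(5*exp(y))) dy into ∫(4*cos(5*u)) du: now ∫(-y*exp(2*y)) dy + ∫(-3/(y**2 + 16)) dy + ∫(4*cos(5*u)) du.
Step 3. Evaluate the standard form: now 4*sin(5*u)/5 + ∫(-y*exp(2*y)) dy + ∫(-3/(y**2 + 16)) dy.
Step 4. Substitute back u = exp(y): now 4*sin(5*exp(y))/5 + ∫(-y*exp(2*y)) dy + ∫(-3/(y**2 + 16)) dy.
Step 5. Evaluate the standard form: now 4*sin(5*exp(y))/5 - 3*atan(y/4)/4 + ∫(-y*exp(2*y)) dy.
Step 6. Integrate ∫(-y*exp(2*y)) dy by parts with u = y, dv = (-exp(2*y)) dy, so v = -exp(2*y)/2: now -y*exp(2*y)/2 + 4*sin(5*exp(y))/5 - 3*atan(y/4)/4 + ∫(exp(2*y)/2) dy.
Step 7. Evaluate the standard form: now -y*exp(2*y)/2 + exp(2*y)/4 + 4*sin(5*exp(y))/5 - 3*atan(y/4)/4.
Answer: -y*exp(2*y)/2 + exp(2*y)/4 + 4*sin(5*exp(y))/5 - 3*atan(y/4)/4.


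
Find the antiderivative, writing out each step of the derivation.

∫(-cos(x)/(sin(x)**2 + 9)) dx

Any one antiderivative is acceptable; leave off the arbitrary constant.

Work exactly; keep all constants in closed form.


Step 1. Substitute u = sin(x), turning ∫(-cos(x)/(sin(x)**2 + 9)) dx into ∫(-1/(u**2 + 9)) du: now ∫(-1/(u**2 + 9)) du.
Step 2. Evaluate the standard form: now -atan(u/3)/3.
Step 3. Substitute back u = sin(x): now -atan(sin(x)/3)/3.
Answer: -atan(sin(x)/3)/3.
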